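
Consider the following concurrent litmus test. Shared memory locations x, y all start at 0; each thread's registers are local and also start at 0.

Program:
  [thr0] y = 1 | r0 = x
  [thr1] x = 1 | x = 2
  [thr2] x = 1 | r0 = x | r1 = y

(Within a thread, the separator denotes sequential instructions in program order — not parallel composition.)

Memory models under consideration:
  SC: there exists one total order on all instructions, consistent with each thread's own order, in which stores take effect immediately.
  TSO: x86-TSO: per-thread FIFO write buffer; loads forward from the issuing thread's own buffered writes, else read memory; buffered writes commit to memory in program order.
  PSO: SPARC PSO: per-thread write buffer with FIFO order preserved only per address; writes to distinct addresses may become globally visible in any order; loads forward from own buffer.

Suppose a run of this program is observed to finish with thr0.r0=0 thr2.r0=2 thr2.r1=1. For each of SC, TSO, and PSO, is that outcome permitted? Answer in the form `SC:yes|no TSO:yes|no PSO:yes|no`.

outcome vector order: (thr0.r0,thr2.r0,thr2.r1)
SC: 9 outcomes — {(0,1,1); (0,2,1); (1,1,0); (1,1,1); (1,2,1); (2,1,0); (2,1,1); (2,2,0); (2,2,1)}
TSO: 12 outcomes — {(0,1,0); (0,1,1); (0,2,0); (0,2,1); (1,1,0); (1,1,1); (1,2,0); (1,2,1); (2,1,0); (2,1,1); (2,2,0); (2,2,1)}
PSO: 12 outcomes — {(0,1,0); (0,1,1); (0,2,0); (0,2,1); (1,1,0); (1,1,1); (1,2,0); (1,2,1); (2,1,0); (2,1,1); (2,2,0); (2,2,1)}
target (0,2,1) ∈ {SC,TSO,PSO}

SC:yes TSO:yes PSO:yes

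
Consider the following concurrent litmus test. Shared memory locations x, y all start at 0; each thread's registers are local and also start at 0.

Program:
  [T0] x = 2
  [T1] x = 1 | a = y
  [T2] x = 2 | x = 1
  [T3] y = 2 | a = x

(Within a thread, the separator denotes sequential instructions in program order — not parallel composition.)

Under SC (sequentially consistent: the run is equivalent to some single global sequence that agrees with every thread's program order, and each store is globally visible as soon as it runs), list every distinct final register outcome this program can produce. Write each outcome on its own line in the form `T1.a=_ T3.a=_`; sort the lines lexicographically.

T1.a=0 T3.a=1
T1.a=0 T3.a=2
T1.a=2 T3.a=0
T1.a=2 T3.a=1
T1.a=2 T3.a=2

outcome vector order: (T1.a,T3.a)
|SC outcomes| = 5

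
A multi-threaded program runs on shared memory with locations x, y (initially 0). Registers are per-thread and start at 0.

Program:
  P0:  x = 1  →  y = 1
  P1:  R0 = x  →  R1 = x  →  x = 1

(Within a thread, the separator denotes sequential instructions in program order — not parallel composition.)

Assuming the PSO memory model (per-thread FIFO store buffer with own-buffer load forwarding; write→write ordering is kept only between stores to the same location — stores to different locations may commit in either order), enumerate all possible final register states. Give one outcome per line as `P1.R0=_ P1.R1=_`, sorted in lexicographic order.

outcome vector order: (P1.R0,P1.R1)
|PSO outcomes| = 3

P1.R0=0 P1.R1=0
P1.R0=0 P1.R1=1
P1.R0=1 P1.R1=1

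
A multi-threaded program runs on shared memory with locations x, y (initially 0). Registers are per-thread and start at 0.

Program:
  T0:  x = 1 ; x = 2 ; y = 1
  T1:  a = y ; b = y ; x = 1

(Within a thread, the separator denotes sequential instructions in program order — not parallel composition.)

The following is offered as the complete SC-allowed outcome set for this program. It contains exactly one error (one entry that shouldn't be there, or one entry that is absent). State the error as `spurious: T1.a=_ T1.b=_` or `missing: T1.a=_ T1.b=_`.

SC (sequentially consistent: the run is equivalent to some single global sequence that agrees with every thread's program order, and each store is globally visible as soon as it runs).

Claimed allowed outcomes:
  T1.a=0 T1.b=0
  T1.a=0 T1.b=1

missing: T1.a=1 T1.b=1

outcome vector order: (T1.a,T1.b)
under SC → 00; 01; 11
SC∖claimed = {11}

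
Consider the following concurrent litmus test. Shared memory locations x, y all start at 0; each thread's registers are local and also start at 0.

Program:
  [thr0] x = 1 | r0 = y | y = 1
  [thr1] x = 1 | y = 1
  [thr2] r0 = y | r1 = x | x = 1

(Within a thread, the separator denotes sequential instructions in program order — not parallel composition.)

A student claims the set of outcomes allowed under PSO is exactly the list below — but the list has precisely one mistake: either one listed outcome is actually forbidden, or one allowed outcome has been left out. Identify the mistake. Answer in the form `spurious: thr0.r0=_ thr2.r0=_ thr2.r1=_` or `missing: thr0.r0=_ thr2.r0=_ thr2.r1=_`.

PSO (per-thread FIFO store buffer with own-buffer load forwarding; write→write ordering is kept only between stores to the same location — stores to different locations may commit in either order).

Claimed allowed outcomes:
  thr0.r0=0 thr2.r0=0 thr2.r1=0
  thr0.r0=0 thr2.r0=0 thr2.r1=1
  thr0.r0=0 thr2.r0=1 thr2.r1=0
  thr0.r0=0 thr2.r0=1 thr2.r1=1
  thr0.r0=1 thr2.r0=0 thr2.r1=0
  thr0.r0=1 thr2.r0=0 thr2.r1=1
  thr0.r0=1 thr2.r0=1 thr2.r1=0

outcome vector order: (thr0.r0,thr2.r0,thr2.r1)
PSO: 8 outcomes — {(0,0,0), (0,0,1), (0,1,0), (0,1,1), (1,0,0), (1,0,1), (1,1,0), (1,1,1)}
PSO∖claimed = {(1,1,1)}

missing: thr0.r0=1 thr2.r0=1 thr2.r1=1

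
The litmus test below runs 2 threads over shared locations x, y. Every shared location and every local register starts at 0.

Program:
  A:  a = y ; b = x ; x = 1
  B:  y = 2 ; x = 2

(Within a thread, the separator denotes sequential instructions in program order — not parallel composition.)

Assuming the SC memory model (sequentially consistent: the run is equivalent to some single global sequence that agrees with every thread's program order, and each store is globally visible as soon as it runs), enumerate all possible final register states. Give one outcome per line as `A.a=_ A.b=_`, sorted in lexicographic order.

outcome vector order: (A.a,A.b)
|SC outcomes| = 4

A.a=0 A.b=0
A.a=0 A.b=2
A.a=2 A.b=0
A.a=2 A.b=2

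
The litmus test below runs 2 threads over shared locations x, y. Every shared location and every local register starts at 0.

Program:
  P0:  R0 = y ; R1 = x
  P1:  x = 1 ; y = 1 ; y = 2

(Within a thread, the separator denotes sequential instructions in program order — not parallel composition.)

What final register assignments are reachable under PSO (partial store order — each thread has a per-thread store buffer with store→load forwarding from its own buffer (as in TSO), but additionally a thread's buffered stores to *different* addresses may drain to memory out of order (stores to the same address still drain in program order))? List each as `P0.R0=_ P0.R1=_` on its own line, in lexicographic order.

outcome vector order: (P0.R0,P0.R1)
|PSO outcomes| = 6

P0.R0=0 P0.R1=0
P0.R0=0 P0.R1=1
P0.R0=1 P0.R1=0
P0.R0=1 P0.R1=1
P0.R0=2 P0.R1=0
P0.R0=2 P0.R1=1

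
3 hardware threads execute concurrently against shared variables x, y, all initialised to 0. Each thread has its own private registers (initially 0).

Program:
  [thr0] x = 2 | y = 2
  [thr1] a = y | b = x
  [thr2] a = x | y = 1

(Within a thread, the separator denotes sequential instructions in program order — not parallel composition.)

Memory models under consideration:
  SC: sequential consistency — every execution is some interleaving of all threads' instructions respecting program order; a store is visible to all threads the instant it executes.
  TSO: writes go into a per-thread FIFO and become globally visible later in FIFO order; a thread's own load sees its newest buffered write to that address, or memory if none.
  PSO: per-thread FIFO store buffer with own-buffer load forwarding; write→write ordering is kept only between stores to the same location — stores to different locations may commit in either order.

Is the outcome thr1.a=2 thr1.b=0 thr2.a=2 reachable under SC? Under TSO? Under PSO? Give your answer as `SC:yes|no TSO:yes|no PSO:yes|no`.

outcome vector order: (thr1.a,thr1.b,thr2.a)
SC (9): (0,0,0), (0,0,2), (0,2,0), (0,2,2), (1,0,0), (1,2,0), (1,2,2), (2,2,0), (2,2,2)
TSO (9): (0,0,0), (0,0,2), (0,2,0), (0,2,2), (1,0,0), (1,2,0), (1,2,2), (2,2,0), (2,2,2)
PSO (11): (0,0,0), (0,0,2), (0,2,0), (0,2,2), (1,0,0), (1,2,0), (1,2,2), (2,0,0), (2,0,2), (2,2,0), (2,2,2)
target (2,0,2) ∈ {PSO}

SC:no TSO:no PSO:yes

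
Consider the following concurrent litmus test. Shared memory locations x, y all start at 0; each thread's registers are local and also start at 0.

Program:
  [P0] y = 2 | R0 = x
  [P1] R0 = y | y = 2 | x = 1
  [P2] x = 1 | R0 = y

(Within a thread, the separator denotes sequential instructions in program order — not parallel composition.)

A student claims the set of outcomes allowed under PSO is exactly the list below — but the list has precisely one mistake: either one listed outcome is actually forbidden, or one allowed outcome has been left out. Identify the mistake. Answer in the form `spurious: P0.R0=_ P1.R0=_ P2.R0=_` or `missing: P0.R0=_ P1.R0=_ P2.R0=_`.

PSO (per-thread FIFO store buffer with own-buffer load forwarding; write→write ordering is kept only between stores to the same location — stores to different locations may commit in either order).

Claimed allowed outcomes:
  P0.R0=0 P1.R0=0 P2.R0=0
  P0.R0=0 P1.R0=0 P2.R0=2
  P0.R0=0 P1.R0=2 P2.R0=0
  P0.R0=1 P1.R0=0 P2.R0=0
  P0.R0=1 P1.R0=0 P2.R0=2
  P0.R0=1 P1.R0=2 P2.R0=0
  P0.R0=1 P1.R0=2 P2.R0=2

missing: P0.R0=0 P1.R0=2 P2.R0=2

outcome vector order: (P0.R0,P1.R0,P2.R0)
under PSO → <0 0 0>; <0 0 2>; <0 2 0>; <0 2 2>; <1 0 0>; <1 0 2>; <1 2 0>; <1 2 2>
PSO∖claimed = {<0 2 2>}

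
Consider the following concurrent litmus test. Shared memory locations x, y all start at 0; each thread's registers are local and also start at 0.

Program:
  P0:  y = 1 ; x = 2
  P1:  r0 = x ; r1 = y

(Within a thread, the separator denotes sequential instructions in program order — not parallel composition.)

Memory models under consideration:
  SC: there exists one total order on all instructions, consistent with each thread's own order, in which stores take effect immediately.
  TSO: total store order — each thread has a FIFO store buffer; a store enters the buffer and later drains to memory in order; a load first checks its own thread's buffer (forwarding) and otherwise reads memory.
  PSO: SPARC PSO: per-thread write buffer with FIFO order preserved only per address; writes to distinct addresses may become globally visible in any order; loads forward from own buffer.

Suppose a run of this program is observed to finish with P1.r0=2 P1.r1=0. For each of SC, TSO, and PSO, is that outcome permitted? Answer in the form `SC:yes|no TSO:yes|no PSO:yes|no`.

SC:no TSO:no PSO:yes

outcome vector order: (P1.r0,P1.r1)
[SC] allowed = {(0,0) (0,1) (2,1)}
[TSO] allowed = {(0,0) (0,1) (2,1)}
[PSO] allowed = {(0,0) (0,1) (2,0) (2,1)}
target (2,0) ∈ {PSO}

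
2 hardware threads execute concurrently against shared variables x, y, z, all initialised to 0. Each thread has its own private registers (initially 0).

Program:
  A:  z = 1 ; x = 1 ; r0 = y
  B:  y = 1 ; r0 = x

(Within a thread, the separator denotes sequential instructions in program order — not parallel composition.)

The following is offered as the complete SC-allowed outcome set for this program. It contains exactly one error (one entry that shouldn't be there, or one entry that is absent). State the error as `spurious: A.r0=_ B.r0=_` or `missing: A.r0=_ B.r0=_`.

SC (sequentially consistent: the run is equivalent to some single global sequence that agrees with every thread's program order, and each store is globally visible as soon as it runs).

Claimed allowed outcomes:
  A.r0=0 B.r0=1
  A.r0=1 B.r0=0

missing: A.r0=1 B.r0=1

outcome vector order: (A.r0,B.r0)
SC (3): 01, 10, 11
SC∖claimed = {11}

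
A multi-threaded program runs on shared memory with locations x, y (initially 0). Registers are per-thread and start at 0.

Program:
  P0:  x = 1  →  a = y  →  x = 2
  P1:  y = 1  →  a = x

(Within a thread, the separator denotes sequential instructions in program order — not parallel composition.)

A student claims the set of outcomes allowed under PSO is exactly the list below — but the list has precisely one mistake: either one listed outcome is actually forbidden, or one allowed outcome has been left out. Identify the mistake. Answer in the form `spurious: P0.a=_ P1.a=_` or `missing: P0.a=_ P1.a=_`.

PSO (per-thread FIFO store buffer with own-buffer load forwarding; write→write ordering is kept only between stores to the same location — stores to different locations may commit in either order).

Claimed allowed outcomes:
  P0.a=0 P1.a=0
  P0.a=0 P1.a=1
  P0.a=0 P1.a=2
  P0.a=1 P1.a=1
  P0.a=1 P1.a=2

outcome vector order: (P0.a,P1.a)
PSO (6): <0 0>, <0 1>, <0 2>, <1 0>, <1 1>, <1 2>
PSO∖claimed = {<1 0>}

missing: P0.a=1 P1.a=0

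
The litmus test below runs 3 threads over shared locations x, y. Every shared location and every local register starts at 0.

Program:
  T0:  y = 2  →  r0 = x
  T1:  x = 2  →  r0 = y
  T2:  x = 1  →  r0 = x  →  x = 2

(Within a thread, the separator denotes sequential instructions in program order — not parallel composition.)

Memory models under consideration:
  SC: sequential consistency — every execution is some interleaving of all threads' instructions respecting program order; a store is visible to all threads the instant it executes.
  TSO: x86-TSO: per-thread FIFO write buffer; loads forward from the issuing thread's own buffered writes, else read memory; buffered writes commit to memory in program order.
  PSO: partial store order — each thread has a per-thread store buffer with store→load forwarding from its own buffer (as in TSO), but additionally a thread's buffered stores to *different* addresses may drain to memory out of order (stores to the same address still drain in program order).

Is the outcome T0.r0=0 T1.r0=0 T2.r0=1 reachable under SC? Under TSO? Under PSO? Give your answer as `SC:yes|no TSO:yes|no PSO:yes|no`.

outcome vector order: (T0.r0,T1.r0,T2.r0)
SC: 9 outcomes — {021 022 101 121 122 201 202 221 222}
TSO: 12 outcomes — {001 002 021 022 101 102 121 122 201 202 221 222}
PSO: 12 outcomes — {001 002 021 022 101 102 121 122 201 202 221 222}
target 001 ∈ {TSO,PSO}

SC:no TSO:yes PSO:yes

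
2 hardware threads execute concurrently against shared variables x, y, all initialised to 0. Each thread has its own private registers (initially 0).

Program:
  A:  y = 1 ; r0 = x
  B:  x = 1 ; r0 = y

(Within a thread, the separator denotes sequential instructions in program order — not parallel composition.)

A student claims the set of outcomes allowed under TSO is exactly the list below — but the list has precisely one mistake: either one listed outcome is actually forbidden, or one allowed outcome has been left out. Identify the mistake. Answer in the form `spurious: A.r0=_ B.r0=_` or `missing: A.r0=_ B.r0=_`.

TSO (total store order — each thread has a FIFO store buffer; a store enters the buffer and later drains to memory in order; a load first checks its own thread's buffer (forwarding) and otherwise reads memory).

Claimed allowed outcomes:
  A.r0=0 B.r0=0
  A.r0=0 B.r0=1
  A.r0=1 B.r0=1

outcome vector order: (A.r0,B.r0)
under TSO → 0/0; 0/1; 1/0; 1/1
TSO∖claimed = {1/0}

missing: A.r0=1 B.r0=0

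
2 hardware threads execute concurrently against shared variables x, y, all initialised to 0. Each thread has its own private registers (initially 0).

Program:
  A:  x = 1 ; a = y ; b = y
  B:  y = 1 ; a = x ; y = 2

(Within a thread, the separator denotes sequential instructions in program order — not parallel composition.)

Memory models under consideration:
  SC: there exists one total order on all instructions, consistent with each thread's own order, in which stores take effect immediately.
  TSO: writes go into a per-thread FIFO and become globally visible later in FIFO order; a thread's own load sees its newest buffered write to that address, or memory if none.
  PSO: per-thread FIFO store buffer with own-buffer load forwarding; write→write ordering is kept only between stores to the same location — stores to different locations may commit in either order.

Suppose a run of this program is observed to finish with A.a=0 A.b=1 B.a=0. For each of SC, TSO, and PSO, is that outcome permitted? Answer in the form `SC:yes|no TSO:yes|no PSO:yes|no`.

SC:no TSO:yes PSO:yes

outcome vector order: (A.a,A.b,B.a)
under SC → <0 0 1> <0 1 1> <0 2 1> <1 1 0> <1 1 1> <1 2 0> <1 2 1> <2 2 0> <2 2 1>
under TSO → <0 0 0> <0 0 1> <0 1 0> <0 1 1> <0 2 0> <0 2 1> <1 1 0> <1 1 1> <1 2 0> <1 2 1> <2 2 0> <2 2 1>
under PSO → <0 0 0> <0 0 1> <0 1 0> <0 1 1> <0 2 0> <0 2 1> <1 1 0> <1 1 1> <1 2 0> <1 2 1> <2 2 0> <2 2 1>
target <0 1 0> ∈ {TSO,PSO}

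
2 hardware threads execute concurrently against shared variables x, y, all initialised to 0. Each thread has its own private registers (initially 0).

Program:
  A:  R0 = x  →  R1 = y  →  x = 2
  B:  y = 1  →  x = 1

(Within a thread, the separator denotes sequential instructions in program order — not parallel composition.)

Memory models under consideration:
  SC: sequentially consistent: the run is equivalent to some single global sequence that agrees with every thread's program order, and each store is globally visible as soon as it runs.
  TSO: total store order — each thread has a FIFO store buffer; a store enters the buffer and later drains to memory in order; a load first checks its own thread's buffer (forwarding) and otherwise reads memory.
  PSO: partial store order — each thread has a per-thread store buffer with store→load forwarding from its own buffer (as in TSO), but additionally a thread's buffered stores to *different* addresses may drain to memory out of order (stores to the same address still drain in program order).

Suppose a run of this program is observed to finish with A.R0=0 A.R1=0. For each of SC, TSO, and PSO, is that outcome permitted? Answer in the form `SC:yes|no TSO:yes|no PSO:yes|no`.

SC:yes TSO:yes PSO:yes

outcome vector order: (A.R0,A.R1)
[SC] allowed = {00, 01, 11}
[TSO] allowed = {00, 01, 11}
[PSO] allowed = {00, 01, 10, 11}
target 00 ∈ {SC,TSO,PSO}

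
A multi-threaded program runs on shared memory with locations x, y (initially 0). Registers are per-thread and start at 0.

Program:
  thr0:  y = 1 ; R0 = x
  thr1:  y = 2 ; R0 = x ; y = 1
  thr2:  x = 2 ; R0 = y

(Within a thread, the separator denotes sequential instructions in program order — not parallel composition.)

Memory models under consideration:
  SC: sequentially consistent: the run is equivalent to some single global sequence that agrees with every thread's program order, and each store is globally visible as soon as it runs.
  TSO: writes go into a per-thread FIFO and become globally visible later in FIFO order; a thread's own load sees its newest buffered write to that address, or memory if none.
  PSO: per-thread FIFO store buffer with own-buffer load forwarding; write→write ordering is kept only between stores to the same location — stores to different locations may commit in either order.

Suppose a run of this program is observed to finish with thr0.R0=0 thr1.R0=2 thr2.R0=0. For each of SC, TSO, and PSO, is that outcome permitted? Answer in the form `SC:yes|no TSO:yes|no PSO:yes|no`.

SC:no TSO:yes PSO:yes

outcome vector order: (thr0.R0,thr1.R0,thr2.R0)
[SC] allowed = {(0,0,1); (0,0,2); (0,2,1); (0,2,2); (2,0,1); (2,0,2); (2,2,0); (2,2,1); (2,2,2)}
[TSO] allowed = {(0,0,0); (0,0,1); (0,0,2); (0,2,0); (0,2,1); (0,2,2); (2,0,0); (2,0,1); (2,0,2); (2,2,0); (2,2,1); (2,2,2)}
[PSO] allowed = {(0,0,0); (0,0,1); (0,0,2); (0,2,0); (0,2,1); (0,2,2); (2,0,0); (2,0,1); (2,0,2); (2,2,0); (2,2,1); (2,2,2)}
target (0,2,0) ∈ {TSO,PSO}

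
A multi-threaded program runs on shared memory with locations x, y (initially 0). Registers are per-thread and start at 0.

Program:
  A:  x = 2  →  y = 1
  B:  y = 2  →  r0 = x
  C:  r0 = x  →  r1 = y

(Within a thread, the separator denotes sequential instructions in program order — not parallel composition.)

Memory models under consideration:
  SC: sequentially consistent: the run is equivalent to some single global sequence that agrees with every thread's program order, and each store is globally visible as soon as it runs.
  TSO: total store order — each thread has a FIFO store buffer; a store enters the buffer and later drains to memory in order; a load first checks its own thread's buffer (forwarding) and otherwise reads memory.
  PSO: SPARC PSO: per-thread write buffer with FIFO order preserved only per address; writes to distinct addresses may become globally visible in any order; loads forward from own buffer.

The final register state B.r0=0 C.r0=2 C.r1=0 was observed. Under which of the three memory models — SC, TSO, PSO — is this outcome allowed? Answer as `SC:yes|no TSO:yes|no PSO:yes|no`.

SC:no TSO:yes PSO:yes

outcome vector order: (B.r0,C.r0,C.r1)
SC (11): 000; 001; 002; 021; 022; 200; 201; 202; 220; 221; 222
TSO (12): 000; 001; 002; 020; 021; 022; 200; 201; 202; 220; 221; 222
PSO (12): 000; 001; 002; 020; 021; 022; 200; 201; 202; 220; 221; 222
target 020 ∈ {TSO,PSO}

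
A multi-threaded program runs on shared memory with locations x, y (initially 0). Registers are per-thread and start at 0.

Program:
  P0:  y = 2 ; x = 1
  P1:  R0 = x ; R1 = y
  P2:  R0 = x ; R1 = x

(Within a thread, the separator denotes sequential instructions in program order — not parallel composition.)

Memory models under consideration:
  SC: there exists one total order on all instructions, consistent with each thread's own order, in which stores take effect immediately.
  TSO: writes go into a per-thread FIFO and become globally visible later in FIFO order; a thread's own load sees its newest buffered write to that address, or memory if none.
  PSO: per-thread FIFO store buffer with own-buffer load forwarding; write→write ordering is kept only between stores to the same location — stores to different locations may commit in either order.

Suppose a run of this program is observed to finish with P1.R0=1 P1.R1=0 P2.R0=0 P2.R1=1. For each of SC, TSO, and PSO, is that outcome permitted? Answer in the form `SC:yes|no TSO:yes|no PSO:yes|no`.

outcome vector order: (P1.R0,P1.R1,P2.R0,P2.R1)
SC (9): 0000, 0001, 0011, 0200, 0201, 0211, 1200, 1201, 1211
TSO (9): 0000, 0001, 0011, 0200, 0201, 0211, 1200, 1201, 1211
PSO (12): 0000, 0001, 0011, 0200, 0201, 0211, 1000, 1001, 1011, 1200, 1201, 1211
target 1001 ∈ {PSO}

SC:no TSO:no PSO:yes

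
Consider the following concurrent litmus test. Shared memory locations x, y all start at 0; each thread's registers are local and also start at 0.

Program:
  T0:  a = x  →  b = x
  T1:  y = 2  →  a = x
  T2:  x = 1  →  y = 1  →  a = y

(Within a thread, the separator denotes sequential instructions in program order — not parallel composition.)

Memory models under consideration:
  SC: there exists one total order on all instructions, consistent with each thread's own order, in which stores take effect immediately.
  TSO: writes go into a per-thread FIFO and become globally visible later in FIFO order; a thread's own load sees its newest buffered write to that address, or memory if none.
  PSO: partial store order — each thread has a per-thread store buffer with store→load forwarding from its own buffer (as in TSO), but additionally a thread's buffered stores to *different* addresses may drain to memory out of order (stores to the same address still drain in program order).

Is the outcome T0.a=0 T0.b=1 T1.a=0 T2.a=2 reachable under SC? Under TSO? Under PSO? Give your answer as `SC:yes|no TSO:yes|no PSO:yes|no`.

outcome vector order: (T0.a,T0.b,T1.a,T2.a)
under SC → <0 0 0 1>; <0 0 1 1>; <0 0 1 2>; <0 1 0 1>; <0 1 1 1>; <0 1 1 2>; <1 1 0 1>; <1 1 1 1>; <1 1 1 2>
under TSO → <0 0 0 1>; <0 0 0 2>; <0 0 1 1>; <0 0 1 2>; <0 1 0 1>; <0 1 0 2>; <0 1 1 1>; <0 1 1 2>; <1 1 0 1>; <1 1 0 2>; <1 1 1 1>; <1 1 1 2>
under PSO → <0 0 0 1>; <0 0 0 2>; <0 0 1 1>; <0 0 1 2>; <0 1 0 1>; <0 1 0 2>; <0 1 1 1>; <0 1 1 2>; <1 1 0 1>; <1 1 0 2>; <1 1 1 1>; <1 1 1 2>
target <0 1 0 2> ∈ {TSO,PSO}

SC:no TSO:yes PSO:yes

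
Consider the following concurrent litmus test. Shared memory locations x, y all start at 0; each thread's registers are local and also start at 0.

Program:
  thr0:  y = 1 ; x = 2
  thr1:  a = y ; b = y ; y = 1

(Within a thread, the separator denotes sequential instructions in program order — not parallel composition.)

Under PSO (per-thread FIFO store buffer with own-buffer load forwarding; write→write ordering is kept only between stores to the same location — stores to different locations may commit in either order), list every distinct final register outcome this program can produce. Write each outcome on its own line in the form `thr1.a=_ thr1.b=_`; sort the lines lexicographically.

thr1.a=0 thr1.b=0
thr1.a=0 thr1.b=1
thr1.a=1 thr1.b=1

outcome vector order: (thr1.a,thr1.b)
|PSO outcomes| = 3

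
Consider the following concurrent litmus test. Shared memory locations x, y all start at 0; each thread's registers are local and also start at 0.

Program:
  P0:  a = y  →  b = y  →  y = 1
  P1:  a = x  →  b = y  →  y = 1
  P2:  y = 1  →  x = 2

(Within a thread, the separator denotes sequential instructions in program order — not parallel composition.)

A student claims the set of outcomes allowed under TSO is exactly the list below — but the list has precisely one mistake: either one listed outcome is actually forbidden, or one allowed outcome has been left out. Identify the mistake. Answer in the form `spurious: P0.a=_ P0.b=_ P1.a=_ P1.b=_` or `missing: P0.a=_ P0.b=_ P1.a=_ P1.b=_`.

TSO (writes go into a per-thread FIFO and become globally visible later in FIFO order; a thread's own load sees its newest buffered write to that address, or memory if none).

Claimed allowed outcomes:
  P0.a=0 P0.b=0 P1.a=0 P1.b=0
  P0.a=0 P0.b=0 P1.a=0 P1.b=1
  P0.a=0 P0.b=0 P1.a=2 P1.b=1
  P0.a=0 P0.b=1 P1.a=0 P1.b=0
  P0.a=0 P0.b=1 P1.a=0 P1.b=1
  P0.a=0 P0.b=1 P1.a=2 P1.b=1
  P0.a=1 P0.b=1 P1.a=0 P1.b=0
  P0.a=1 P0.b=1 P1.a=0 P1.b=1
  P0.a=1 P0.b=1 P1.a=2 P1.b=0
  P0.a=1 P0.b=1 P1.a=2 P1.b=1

outcome vector order: (P0.a,P0.b,P1.a,P1.b)
[TSO] allowed = {0/0/0/0, 0/0/0/1, 0/0/2/1, 0/1/0/0, 0/1/0/1, 0/1/2/1, 1/1/0/0, 1/1/0/1, 1/1/2/1}
claimed∖TSO = {1/1/2/0}

spurious: P0.a=1 P0.b=1 P1.a=2 P1.b=0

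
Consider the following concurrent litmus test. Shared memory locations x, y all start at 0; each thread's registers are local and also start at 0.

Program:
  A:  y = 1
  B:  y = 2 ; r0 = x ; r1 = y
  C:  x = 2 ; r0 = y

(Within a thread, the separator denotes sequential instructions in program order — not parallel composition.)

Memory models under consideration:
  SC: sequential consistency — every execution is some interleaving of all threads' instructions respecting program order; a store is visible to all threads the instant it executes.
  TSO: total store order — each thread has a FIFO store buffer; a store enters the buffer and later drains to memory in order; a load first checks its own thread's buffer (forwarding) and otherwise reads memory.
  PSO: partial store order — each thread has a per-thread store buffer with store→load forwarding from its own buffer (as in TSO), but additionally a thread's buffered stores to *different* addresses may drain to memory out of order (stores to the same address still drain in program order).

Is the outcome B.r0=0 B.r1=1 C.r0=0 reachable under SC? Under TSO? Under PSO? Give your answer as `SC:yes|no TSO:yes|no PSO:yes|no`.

SC:no TSO:yes PSO:yes

outcome vector order: (B.r0,B.r1,C.r0)
SC: 10 outcomes — {<0 1 1>, <0 1 2>, <0 2 1>, <0 2 2>, <2 1 0>, <2 1 1>, <2 1 2>, <2 2 0>, <2 2 1>, <2 2 2>}
TSO: 12 outcomes — {<0 1 0>, <0 1 1>, <0 1 2>, <0 2 0>, <0 2 1>, <0 2 2>, <2 1 0>, <2 1 1>, <2 1 2>, <2 2 0>, <2 2 1>, <2 2 2>}
PSO: 12 outcomes — {<0 1 0>, <0 1 1>, <0 1 2>, <0 2 0>, <0 2 1>, <0 2 2>, <2 1 0>, <2 1 1>, <2 1 2>, <2 2 0>, <2 2 1>, <2 2 2>}
target <0 1 0> ∈ {TSO,PSO}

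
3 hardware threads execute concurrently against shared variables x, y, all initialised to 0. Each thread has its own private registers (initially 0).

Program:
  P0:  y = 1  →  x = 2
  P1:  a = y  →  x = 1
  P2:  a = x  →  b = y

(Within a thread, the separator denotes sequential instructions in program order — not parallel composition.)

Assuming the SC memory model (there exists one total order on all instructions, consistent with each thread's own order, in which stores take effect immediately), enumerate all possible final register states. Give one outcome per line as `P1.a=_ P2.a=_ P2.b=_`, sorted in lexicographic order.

outcome vector order: (P1.a,P2.a,P2.b)
|SC outcomes| = 9

P1.a=0 P2.a=0 P2.b=0
P1.a=0 P2.a=0 P2.b=1
P1.a=0 P2.a=1 P2.b=0
P1.a=0 P2.a=1 P2.b=1
P1.a=0 P2.a=2 P2.b=1
P1.a=1 P2.a=0 P2.b=0
P1.a=1 P2.a=0 P2.b=1
P1.a=1 P2.a=1 P2.b=1
P1.a=1 P2.a=2 P2.b=1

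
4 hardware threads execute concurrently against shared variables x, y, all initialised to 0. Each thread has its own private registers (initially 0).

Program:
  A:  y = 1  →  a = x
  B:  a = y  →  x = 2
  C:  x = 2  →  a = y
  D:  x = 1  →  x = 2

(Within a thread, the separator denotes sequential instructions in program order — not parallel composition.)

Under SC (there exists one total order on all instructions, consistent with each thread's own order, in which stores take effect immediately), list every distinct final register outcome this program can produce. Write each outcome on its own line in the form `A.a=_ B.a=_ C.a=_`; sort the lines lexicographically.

outcome vector order: (A.a,B.a,C.a)
|SC outcomes| = 10

A.a=0 B.a=0 C.a=1
A.a=0 B.a=1 C.a=1
A.a=1 B.a=0 C.a=0
A.a=1 B.a=0 C.a=1
A.a=1 B.a=1 C.a=0
A.a=1 B.a=1 C.a=1
A.a=2 B.a=0 C.a=0
A.a=2 B.a=0 C.a=1
A.a=2 B.a=1 C.a=0
A.a=2 B.a=1 C.a=1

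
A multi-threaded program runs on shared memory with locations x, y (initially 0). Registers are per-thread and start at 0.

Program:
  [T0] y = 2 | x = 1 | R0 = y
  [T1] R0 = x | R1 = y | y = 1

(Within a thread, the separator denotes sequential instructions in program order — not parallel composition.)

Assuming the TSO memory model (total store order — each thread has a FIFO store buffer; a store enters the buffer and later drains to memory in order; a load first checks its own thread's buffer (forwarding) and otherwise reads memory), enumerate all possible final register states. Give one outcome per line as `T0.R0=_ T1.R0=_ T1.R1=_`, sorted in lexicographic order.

T0.R0=1 T1.R0=0 T1.R1=0
T0.R0=1 T1.R0=0 T1.R1=2
T0.R0=1 T1.R0=1 T1.R1=2
T0.R0=2 T1.R0=0 T1.R1=0
T0.R0=2 T1.R0=0 T1.R1=2
T0.R0=2 T1.R0=1 T1.R1=2

outcome vector order: (T0.R0,T1.R0,T1.R1)
|TSO outcomes| = 6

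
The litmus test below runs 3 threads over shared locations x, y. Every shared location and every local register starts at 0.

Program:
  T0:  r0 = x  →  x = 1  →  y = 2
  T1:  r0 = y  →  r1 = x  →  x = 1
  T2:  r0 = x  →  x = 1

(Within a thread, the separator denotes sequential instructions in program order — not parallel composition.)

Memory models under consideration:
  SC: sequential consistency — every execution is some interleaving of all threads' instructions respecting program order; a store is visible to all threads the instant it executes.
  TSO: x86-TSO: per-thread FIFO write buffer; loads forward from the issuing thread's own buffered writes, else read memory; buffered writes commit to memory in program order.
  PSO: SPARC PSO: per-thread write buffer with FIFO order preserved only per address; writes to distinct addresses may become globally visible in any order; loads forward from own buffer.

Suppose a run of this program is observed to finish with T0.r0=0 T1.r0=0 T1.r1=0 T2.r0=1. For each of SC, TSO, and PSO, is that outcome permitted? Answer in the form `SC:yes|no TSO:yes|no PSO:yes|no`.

SC:yes TSO:yes PSO:yes

outcome vector order: (T0.r0,T1.r0,T1.r1,T2.r0)
[SC] allowed = {0/0/0/0 0/0/0/1 0/0/1/0 0/0/1/1 0/2/1/0 0/2/1/1 1/0/0/0 1/0/0/1 1/0/1/0 1/2/1/0}
[TSO] allowed = {0/0/0/0 0/0/0/1 0/0/1/0 0/0/1/1 0/2/1/0 0/2/1/1 1/0/0/0 1/0/0/1 1/0/1/0 1/2/1/0}
[PSO] allowed = {0/0/0/0 0/0/0/1 0/0/1/0 0/0/1/1 0/2/0/0 0/2/0/1 0/2/1/0 0/2/1/1 1/0/0/0 1/0/0/1 1/0/1/0 1/2/1/0}
target 0/0/0/1 ∈ {SC,TSO,PSO}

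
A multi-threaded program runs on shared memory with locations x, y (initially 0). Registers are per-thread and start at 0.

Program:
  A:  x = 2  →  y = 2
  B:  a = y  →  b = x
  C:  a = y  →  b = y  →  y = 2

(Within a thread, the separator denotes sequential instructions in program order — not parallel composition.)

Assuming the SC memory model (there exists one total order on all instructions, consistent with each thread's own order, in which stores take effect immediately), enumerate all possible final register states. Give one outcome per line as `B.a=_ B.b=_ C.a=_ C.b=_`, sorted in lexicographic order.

outcome vector order: (B.a,B.b,C.a,C.b)
|SC outcomes| = 10

B.a=0 B.b=0 C.a=0 C.b=0
B.a=0 B.b=0 C.a=0 C.b=2
B.a=0 B.b=0 C.a=2 C.b=2
B.a=0 B.b=2 C.a=0 C.b=0
B.a=0 B.b=2 C.a=0 C.b=2
B.a=0 B.b=2 C.a=2 C.b=2
B.a=2 B.b=0 C.a=0 C.b=0
B.a=2 B.b=2 C.a=0 C.b=0
B.a=2 B.b=2 C.a=0 C.b=2
B.a=2 B.b=2 C.a=2 C.b=2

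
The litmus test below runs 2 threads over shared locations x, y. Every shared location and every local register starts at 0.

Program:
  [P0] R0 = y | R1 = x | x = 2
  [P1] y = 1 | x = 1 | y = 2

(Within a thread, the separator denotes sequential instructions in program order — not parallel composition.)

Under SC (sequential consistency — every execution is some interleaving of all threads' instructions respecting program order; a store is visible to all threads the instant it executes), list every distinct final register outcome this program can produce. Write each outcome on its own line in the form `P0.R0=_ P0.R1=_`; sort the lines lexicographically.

outcome vector order: (P0.R0,P0.R1)
|SC outcomes| = 5

P0.R0=0 P0.R1=0
P0.R0=0 P0.R1=1
P0.R0=1 P0.R1=0
P0.R0=1 P0.R1=1
P0.R0=2 P0.R1=1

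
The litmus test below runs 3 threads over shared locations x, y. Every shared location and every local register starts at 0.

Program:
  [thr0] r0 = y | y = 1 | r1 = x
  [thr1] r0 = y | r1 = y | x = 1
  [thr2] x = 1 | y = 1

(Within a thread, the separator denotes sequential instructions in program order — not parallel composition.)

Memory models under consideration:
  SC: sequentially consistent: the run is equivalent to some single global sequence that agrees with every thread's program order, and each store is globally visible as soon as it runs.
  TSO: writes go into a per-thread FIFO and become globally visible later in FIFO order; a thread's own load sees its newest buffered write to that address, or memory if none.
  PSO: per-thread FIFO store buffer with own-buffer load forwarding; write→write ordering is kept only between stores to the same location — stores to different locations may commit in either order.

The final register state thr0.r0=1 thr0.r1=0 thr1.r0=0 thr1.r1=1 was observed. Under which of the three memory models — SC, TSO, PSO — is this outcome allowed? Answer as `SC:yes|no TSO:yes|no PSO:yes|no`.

SC:no TSO:no PSO:yes

outcome vector order: (thr0.r0,thr0.r1,thr1.r0,thr1.r1)
[SC] allowed = {(0,0,0,0) (0,0,0,1) (0,0,1,1) (0,1,0,0) (0,1,0,1) (0,1,1,1) (1,1,0,0) (1,1,0,1) (1,1,1,1)}
[TSO] allowed = {(0,0,0,0) (0,0,0,1) (0,0,1,1) (0,1,0,0) (0,1,0,1) (0,1,1,1) (1,1,0,0) (1,1,0,1) (1,1,1,1)}
[PSO] allowed = {(0,0,0,0) (0,0,0,1) (0,0,1,1) (0,1,0,0) (0,1,0,1) (0,1,1,1) (1,0,0,0) (1,0,0,1) (1,0,1,1) (1,1,0,0) (1,1,0,1) (1,1,1,1)}
target (1,0,0,1) ∈ {PSO}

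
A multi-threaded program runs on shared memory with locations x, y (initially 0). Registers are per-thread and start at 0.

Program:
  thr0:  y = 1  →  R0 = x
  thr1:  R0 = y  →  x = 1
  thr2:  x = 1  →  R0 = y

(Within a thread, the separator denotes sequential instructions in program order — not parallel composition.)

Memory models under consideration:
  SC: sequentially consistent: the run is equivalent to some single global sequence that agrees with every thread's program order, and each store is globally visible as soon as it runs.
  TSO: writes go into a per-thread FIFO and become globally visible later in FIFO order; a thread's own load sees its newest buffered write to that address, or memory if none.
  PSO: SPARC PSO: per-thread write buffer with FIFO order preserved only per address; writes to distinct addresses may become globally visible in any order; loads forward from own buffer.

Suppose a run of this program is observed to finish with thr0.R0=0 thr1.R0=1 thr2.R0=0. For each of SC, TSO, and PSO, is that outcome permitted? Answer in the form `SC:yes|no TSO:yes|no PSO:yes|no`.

outcome vector order: (thr0.R0,thr1.R0,thr2.R0)
[SC] allowed = {0/0/1; 0/1/1; 1/0/0; 1/0/1; 1/1/0; 1/1/1}
[TSO] allowed = {0/0/0; 0/0/1; 0/1/0; 0/1/1; 1/0/0; 1/0/1; 1/1/0; 1/1/1}
[PSO] allowed = {0/0/0; 0/0/1; 0/1/0; 0/1/1; 1/0/0; 1/0/1; 1/1/0; 1/1/1}
target 0/1/0 ∈ {TSO,PSO}

SC:no TSO:yes PSO:yes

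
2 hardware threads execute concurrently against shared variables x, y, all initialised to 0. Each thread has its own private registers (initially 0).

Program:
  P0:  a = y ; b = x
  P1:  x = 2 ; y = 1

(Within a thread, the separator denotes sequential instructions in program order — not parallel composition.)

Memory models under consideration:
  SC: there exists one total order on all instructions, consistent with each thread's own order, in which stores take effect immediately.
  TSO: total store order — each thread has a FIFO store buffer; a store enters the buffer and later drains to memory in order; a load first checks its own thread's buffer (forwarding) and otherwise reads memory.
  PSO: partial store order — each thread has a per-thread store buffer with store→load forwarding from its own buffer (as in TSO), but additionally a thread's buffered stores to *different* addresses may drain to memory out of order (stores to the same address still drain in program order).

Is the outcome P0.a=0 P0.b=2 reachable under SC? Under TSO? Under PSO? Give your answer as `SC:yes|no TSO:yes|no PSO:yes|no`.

outcome vector order: (P0.a,P0.b)
SC: 3 outcomes — {00, 02, 12}
TSO: 3 outcomes — {00, 02, 12}
PSO: 4 outcomes — {00, 02, 10, 12}
target 02 ∈ {SC,TSO,PSO}

SC:yes TSO:yes PSO:yes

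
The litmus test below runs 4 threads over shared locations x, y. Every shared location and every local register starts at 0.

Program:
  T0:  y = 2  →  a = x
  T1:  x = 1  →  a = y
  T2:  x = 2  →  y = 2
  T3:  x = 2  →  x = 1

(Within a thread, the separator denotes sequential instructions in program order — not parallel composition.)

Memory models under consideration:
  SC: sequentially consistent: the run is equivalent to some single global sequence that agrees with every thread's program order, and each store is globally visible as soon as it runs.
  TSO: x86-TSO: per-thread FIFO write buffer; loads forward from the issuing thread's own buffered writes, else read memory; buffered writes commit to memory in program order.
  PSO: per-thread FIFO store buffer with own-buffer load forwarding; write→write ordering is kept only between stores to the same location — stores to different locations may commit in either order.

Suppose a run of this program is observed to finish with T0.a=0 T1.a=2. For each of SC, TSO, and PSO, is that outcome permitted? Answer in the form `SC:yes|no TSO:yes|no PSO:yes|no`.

outcome vector order: (T0.a,T1.a)
[SC] allowed = {02 10 12 20 22}
[TSO] allowed = {00 02 10 12 20 22}
[PSO] allowed = {00 02 10 12 20 22}
target 02 ∈ {SC,TSO,PSO}

SC:yes TSO:yes PSO:yes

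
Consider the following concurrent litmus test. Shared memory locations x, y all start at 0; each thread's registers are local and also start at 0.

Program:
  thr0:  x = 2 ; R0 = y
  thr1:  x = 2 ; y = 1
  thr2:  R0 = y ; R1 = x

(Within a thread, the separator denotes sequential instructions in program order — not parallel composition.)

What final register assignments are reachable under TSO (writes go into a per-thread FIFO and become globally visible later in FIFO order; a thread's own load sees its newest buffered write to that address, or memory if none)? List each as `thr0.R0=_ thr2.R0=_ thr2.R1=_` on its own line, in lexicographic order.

thr0.R0=0 thr2.R0=0 thr2.R1=0
thr0.R0=0 thr2.R0=0 thr2.R1=2
thr0.R0=0 thr2.R0=1 thr2.R1=2
thr0.R0=1 thr2.R0=0 thr2.R1=0
thr0.R0=1 thr2.R0=0 thr2.R1=2
thr0.R0=1 thr2.R0=1 thr2.R1=2

outcome vector order: (thr0.R0,thr2.R0,thr2.R1)
|TSO outcomes| = 6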